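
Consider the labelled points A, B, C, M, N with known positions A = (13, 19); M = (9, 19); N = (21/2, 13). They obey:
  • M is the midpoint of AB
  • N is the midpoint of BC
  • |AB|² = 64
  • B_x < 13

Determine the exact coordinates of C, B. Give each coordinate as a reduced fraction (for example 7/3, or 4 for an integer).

1. B_x = 5  [B = 2·M−A = 2·(9, 19)−(13, 19)]
2. B_y = 19  [B = 2·M−A = 2·(9, 19)−(13, 19)]
   so B = (5, 19)
3. C_x = 16  [C = 2·N−B = 2·(21/2, 13)−(5, 19)]
4. C_y = 7  [C = 2·N−B = 2·(21/2, 13)−(5, 19)]
   so C = (16, 7)

C = (16, 7)
B = (5, 19)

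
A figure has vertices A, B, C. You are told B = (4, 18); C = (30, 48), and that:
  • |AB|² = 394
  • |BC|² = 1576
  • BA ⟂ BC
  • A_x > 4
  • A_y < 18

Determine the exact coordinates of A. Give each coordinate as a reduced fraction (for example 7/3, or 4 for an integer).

1. A_x = 19  [[BA ⟂ BC ⇒ 26x+30y-644=0] ∩ [|A−(4, 18)|²=394]]
2. A_y = 5  [[BA ⟂ BC ⇒ 26x+30y-644=0] ∩ [|A−(4, 18)|²=394]]
   so A = (19, 5)

A = (19, 5)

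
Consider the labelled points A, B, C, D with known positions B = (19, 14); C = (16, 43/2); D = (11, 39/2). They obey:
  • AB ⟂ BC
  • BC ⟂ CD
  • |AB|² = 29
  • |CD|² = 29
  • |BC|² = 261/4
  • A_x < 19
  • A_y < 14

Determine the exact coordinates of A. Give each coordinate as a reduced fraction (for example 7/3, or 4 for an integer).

1. A_x = 14  [[AB ⟂ BC ⇒ 3x-15/2y+48=0] ∩ [|A−(19, 14)|²=29]]
2. A_y = 12  [[AB ⟂ BC ⇒ 3x-15/2y+48=0] ∩ [|A−(19, 14)|²=29]]
   so A = (14, 12)

A = (14, 12)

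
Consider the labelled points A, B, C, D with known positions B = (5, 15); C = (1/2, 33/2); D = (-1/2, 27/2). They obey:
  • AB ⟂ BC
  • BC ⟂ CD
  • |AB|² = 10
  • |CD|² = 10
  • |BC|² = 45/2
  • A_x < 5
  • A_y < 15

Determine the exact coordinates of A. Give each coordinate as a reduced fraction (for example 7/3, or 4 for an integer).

A = (4, 12)

1. A_x = 4  [[AB ⟂ BC ⇒ 9/2x-3/2y=0] ∩ [|A−(5, 15)|²=10]]
2. A_y = 12  [[AB ⟂ BC ⇒ 9/2x-3/2y=0] ∩ [|A−(5, 15)|²=10]]
   so A = (4, 12)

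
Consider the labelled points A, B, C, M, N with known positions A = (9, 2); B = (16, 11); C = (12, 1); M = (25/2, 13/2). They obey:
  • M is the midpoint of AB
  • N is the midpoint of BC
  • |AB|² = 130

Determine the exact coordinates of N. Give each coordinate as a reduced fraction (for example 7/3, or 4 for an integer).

N = (14, 6)

1. N_x = 14  [2·N = B+C = (16, 11)+(12, 1)]
2. N_y = 6  [2·N = B+C = (16, 11)+(12, 1)]
   so N = (14, 6)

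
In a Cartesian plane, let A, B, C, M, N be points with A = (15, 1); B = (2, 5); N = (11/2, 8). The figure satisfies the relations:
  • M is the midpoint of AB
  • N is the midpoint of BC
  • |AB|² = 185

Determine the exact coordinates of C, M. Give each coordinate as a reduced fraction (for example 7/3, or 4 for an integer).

1. M_x = 17/2  [2·M = A+B = (15, 1)+(2, 5)]
2. M_y = 3  [2·M = A+B = (15, 1)+(2, 5)]
   so M = (17/2, 3)
3. C_x = 9  [C = 2·N−B = 2·(11/2, 8)−(2, 5)]
4. C_y = 11  [C = 2·N−B = 2·(11/2, 8)−(2, 5)]
   so C = (9, 11)

C = (9, 11)
M = (17/2, 3)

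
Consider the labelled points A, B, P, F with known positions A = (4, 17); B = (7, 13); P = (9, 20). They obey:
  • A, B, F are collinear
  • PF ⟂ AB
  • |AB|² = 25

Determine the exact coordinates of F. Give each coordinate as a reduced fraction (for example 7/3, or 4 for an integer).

1. F_x = 109/25  [[A, B, F are collinear ⇒ 4x+3y-67=0] ∩ [PF ⟂ AB ⇒ 3x-4y+53=0]]
2. F_y = 413/25  [[A, B, F are collinear ⇒ 4x+3y-67=0] ∩ [PF ⟂ AB ⇒ 3x-4y+53=0]]
   so F = (109/25, 413/25)

F = (109/25, 413/25)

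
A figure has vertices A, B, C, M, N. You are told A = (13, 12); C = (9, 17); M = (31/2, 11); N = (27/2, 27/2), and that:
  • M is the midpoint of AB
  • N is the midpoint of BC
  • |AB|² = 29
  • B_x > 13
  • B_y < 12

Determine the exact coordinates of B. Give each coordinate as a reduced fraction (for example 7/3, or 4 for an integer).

1. B_x = 18  [B = 2·M−A = 2·(31/2, 11)−(13, 12)]
2. B_y = 10  [B = 2·M−A = 2·(31/2, 11)−(13, 12)]
   so B = (18, 10)

B = (18, 10)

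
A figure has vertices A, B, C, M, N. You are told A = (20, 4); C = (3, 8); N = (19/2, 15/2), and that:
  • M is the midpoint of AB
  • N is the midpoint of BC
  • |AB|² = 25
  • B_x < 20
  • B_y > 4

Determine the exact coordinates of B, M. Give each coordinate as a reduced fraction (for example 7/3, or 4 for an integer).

B = (16, 7)
M = (18, 11/2)

1. B_x = 16  [B = 2·N−C = 2·(19/2, 15/2)−(3, 8)]
2. B_y = 7  [B = 2·N−C = 2·(19/2, 15/2)−(3, 8)]
   so B = (16, 7)
3. M_x = 18  [2·M = A+B = (20, 4)+(16, 7)]
4. M_y = 11/2  [2·M = A+B = (20, 4)+(16, 7)]
   so M = (18, 11/2)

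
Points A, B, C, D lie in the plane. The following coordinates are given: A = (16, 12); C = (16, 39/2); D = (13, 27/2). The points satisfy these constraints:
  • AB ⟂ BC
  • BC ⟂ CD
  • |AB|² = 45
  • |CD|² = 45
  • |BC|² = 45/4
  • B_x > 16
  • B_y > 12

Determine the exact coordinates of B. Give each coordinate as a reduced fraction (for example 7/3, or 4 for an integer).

B = (19, 18)

1. B_x = 19  [[BC ⟂ CD ⇒ 3x+6y-165=0] ∩ [|B−(16, 12)|²=45]]
2. B_y = 18  [[BC ⟂ CD ⇒ 3x+6y-165=0] ∩ [|B−(16, 12)|²=45]]
   so B = (19, 18)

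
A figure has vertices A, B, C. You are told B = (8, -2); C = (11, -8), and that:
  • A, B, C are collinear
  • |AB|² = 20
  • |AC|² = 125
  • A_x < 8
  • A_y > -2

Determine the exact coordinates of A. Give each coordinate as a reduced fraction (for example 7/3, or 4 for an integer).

1. A_x = 6  [[A, B, C are collinear ⇒ 6x+3y-42=0] ∩ [|A−(8, -2)|²=20]]
2. A_y = 2  [[A, B, C are collinear ⇒ 6x+3y-42=0] ∩ [|A−(8, -2)|²=20]]
   so A = (6, 2)

A = (6, 2)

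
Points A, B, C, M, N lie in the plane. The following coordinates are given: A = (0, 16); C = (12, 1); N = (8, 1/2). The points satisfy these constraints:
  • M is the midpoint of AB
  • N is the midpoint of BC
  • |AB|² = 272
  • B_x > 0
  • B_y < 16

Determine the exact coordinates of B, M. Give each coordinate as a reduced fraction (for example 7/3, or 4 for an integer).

1. B_x = 4  [B = 2·N−C = 2·(8, 1/2)−(12, 1)]
2. B_y = 0  [B = 2·N−C = 2·(8, 1/2)−(12, 1)]
   so B = (4, 0)
3. M_x = 2  [2·M = A+B = (0, 16)+(4, 0)]
4. M_y = 8  [2·M = A+B = (0, 16)+(4, 0)]
   so M = (2, 8)

B = (4, 0)
M = (2, 8)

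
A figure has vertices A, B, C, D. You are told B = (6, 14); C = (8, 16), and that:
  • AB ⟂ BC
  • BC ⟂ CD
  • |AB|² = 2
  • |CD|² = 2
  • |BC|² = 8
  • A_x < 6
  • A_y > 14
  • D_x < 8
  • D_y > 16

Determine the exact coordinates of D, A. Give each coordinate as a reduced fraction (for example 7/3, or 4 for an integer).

D = (7, 17)
A = (5, 15)

1. D_x = 7  [[BC ⟂ CD ⇒ 2x+2y-48=0] ∩ [|D−(8, 16)|²=2]]
2. D_y = 17  [[BC ⟂ CD ⇒ 2x+2y-48=0] ∩ [|D−(8, 16)|²=2]]
   so D = (7, 17)
3. A_x = 5  [[AB ⟂ BC ⇒ -2x-2y+40=0] ∩ [|A−(6, 14)|²=2]]
4. A_y = 15  [[AB ⟂ BC ⇒ -2x-2y+40=0] ∩ [|A−(6, 14)|²=2]]
   so A = (5, 15)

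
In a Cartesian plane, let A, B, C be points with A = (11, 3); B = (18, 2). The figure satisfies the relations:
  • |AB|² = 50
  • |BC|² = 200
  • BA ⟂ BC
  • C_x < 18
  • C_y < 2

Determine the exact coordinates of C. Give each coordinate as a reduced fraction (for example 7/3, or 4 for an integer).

1. C_x = 16  [[BA ⟂ BC ⇒ -7x+1y+124=0] ∩ [|C−(18, 2)|²=200]]
2. C_y = -12  [[BA ⟂ BC ⇒ -7x+1y+124=0] ∩ [|C−(18, 2)|²=200]]
   so C = (16, -12)

C = (16, -12)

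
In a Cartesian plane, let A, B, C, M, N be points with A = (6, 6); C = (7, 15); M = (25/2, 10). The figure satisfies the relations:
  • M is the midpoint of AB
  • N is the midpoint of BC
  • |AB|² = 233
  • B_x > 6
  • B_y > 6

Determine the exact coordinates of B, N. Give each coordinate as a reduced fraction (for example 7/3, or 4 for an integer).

1. B_x = 19  [B = 2·M−A = 2·(25/2, 10)−(6, 6)]
2. B_y = 14  [B = 2·M−A = 2·(25/2, 10)−(6, 6)]
   so B = (19, 14)
3. N_x = 13  [2·N = B+C = (19, 14)+(7, 15)]
4. N_y = 29/2  [2·N = B+C = (19, 14)+(7, 15)]
   so N = (13, 29/2)

B = (19, 14)
N = (13, 29/2)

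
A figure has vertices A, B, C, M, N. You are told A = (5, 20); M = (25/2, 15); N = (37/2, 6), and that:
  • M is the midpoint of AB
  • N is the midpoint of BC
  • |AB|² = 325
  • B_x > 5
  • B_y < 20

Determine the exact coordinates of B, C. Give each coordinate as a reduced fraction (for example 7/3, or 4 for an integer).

1. B_x = 20  [B = 2·M−A = 2·(25/2, 15)−(5, 20)]
2. B_y = 10  [B = 2·M−A = 2·(25/2, 15)−(5, 20)]
   so B = (20, 10)
3. C_x = 17  [C = 2·N−B = 2·(37/2, 6)−(20, 10)]
4. C_y = 2  [C = 2·N−B = 2·(37/2, 6)−(20, 10)]
   so C = (17, 2)

B = (20, 10)
C = (17, 2)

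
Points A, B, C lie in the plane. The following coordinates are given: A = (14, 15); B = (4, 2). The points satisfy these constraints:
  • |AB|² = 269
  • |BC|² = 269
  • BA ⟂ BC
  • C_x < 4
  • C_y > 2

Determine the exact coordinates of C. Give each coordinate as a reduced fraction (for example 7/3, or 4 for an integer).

C = (-9, 12)

1. C_x = -9  [[BA ⟂ BC ⇒ 10x+13y-66=0] ∩ [|C−(4, 2)|²=269]]
2. C_y = 12  [[BA ⟂ BC ⇒ 10x+13y-66=0] ∩ [|C−(4, 2)|²=269]]
   so C = (-9, 12)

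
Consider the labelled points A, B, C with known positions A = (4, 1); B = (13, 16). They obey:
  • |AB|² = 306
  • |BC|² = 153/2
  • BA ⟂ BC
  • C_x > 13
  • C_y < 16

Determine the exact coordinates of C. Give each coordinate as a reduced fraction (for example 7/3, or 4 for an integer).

1. C_x = 41/2  [[BA ⟂ BC ⇒ -9x-15y+357=0] ∩ [|C−(13, 16)|²=153/2]]
2. C_y = 23/2  [[BA ⟂ BC ⇒ -9x-15y+357=0] ∩ [|C−(13, 16)|²=153/2]]
   so C = (41/2, 23/2)

C = (41/2, 23/2)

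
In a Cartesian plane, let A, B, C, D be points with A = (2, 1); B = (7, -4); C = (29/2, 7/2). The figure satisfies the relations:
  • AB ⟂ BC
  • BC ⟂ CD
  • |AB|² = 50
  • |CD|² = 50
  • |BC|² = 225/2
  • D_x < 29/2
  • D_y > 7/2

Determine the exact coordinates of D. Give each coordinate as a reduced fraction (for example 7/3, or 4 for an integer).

1. D_x = 19/2  [[BC ⟂ CD ⇒ 15/2x+15/2y-135=0] ∩ [|D−(29/2, 7/2)|²=50]]
2. D_y = 17/2  [[BC ⟂ CD ⇒ 15/2x+15/2y-135=0] ∩ [|D−(29/2, 7/2)|²=50]]
   so D = (19/2, 17/2)

D = (19/2, 17/2)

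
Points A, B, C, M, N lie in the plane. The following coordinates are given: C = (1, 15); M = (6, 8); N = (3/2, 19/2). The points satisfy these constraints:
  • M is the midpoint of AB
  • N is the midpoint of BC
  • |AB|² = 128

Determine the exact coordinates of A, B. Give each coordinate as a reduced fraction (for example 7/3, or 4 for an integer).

A = (10, 12)
B = (2, 4)

1. B_x = 2  [B = 2·N−C = 2·(3/2, 19/2)−(1, 15)]
2. B_y = 4  [B = 2·N−C = 2·(3/2, 19/2)−(1, 15)]
   so B = (2, 4)
3. A_x = 10  [A = 2·M−B = 2·(6, 8)−(2, 4)]
4. A_y = 12  [A = 2·M−B = 2·(6, 8)−(2, 4)]
   so A = (10, 12)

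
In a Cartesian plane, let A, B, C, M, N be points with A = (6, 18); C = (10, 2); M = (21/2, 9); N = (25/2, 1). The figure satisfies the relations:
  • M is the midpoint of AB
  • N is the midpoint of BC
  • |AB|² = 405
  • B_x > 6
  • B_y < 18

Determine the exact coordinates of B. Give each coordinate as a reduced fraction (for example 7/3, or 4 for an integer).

B = (15, 0)

1. B_x = 15  [B = 2·M−A = 2·(21/2, 9)−(6, 18)]
2. B_y = 0  [B = 2·M−A = 2·(21/2, 9)−(6, 18)]
   so B = (15, 0)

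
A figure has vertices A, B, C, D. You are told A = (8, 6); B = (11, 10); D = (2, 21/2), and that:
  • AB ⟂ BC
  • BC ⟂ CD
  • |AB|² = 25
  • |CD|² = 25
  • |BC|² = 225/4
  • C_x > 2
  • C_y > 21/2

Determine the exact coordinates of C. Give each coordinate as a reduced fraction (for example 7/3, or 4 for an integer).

C = (5, 29/2)

1. C_x = 5  [[AB ⟂ BC ⇒ 3x+4y-73=0] ∩ [|C−(2, 21/2)|²=25]]
2. C_y = 29/2  [[AB ⟂ BC ⇒ 3x+4y-73=0] ∩ [|C−(2, 21/2)|²=25]]
   so C = (5, 29/2)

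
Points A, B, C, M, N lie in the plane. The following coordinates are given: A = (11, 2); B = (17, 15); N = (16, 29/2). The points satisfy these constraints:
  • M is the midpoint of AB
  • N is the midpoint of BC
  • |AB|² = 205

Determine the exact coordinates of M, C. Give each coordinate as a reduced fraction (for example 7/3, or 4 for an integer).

1. M_x = 14  [2·M = A+B = (11, 2)+(17, 15)]
2. M_y = 17/2  [2·M = A+B = (11, 2)+(17, 15)]
   so M = (14, 17/2)
3. C_x = 15  [C = 2·N−B = 2·(16, 29/2)−(17, 15)]
4. C_y = 14  [C = 2·N−B = 2·(16, 29/2)−(17, 15)]
   so C = (15, 14)

M = (14, 17/2)
C = (15, 14)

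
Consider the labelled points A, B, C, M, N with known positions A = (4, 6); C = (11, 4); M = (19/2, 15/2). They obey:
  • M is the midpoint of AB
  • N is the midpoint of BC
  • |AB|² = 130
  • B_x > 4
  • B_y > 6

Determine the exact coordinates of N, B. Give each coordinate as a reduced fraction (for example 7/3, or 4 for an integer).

N = (13, 13/2)
B = (15, 9)

1. B_x = 15  [B = 2·M−A = 2·(19/2, 15/2)−(4, 6)]
2. B_y = 9  [B = 2·M−A = 2·(19/2, 15/2)−(4, 6)]
   so B = (15, 9)
3. N_x = 13  [2·N = B+C = (15, 9)+(11, 4)]
4. N_y = 13/2  [2·N = B+C = (15, 9)+(11, 4)]
   so N = (13, 13/2)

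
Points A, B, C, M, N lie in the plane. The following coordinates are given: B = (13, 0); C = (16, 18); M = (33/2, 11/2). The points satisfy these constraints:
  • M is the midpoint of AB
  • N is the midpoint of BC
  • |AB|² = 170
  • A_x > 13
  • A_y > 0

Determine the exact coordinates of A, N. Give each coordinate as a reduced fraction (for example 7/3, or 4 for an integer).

A = (20, 11)
N = (29/2, 9)

1. A_x = 20  [A = 2·M−B = 2·(33/2, 11/2)−(13, 0)]
2. A_y = 11  [A = 2·M−B = 2·(33/2, 11/2)−(13, 0)]
   so A = (20, 11)
3. N_x = 29/2  [2·N = B+C = (13, 0)+(16, 18)]
4. N_y = 9  [2·N = B+C = (13, 0)+(16, 18)]
   so N = (29/2, 9)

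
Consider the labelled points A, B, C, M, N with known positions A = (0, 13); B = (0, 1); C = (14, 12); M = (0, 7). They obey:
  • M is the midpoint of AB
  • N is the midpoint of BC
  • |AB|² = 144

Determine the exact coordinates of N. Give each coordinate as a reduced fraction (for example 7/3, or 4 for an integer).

1. N_x = 7  [2·N = B+C = (0, 1)+(14, 12)]
2. N_y = 13/2  [2·N = B+C = (0, 1)+(14, 12)]
   so N = (7, 13/2)

N = (7, 13/2)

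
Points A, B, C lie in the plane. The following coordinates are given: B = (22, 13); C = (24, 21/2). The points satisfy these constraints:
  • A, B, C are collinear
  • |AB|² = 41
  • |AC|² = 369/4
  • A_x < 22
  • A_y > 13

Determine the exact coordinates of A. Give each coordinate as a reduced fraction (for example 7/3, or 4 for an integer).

A = (18, 18)

1. A_x = 18  [[A, B, C are collinear ⇒ 5/2x+2y-81=0] ∩ [|A−(22, 13)|²=41]]
2. A_y = 18  [[A, B, C are collinear ⇒ 5/2x+2y-81=0] ∩ [|A−(22, 13)|²=41]]
   so A = (18, 18)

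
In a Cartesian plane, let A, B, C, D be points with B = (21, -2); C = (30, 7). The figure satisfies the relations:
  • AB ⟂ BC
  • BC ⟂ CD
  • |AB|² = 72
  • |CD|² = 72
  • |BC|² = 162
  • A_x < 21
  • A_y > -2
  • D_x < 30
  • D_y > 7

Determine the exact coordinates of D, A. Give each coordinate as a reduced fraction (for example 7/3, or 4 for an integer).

1. D_x = 24  [[BC ⟂ CD ⇒ 9x+9y-333=0] ∩ [|D−(30, 7)|²=72]]
2. D_y = 13  [[BC ⟂ CD ⇒ 9x+9y-333=0] ∩ [|D−(30, 7)|²=72]]
   so D = (24, 13)
3. A_x = 15  [[AB ⟂ BC ⇒ -9x-9y+171=0] ∩ [|A−(21, -2)|²=72]]
4. A_y = 4  [[AB ⟂ BC ⇒ -9x-9y+171=0] ∩ [|A−(21, -2)|²=72]]
   so A = (15, 4)

D = (24, 13)
A = (15, 4)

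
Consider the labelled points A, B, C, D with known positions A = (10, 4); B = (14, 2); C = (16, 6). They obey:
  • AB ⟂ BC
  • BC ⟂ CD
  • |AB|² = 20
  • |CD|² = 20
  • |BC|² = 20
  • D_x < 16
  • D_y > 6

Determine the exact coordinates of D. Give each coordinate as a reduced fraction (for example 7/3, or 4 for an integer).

D = (12, 8)

1. D_x = 12  [[BC ⟂ CD ⇒ 2x+4y-56=0] ∩ [|D−(16, 6)|²=20]]
2. D_y = 8  [[BC ⟂ CD ⇒ 2x+4y-56=0] ∩ [|D−(16, 6)|²=20]]
   so D = (12, 8)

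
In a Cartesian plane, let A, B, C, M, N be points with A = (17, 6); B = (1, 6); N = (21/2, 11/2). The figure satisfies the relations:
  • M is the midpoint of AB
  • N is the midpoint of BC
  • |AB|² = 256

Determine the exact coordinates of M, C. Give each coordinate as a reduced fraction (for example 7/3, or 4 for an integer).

M = (9, 6)
C = (20, 5)

1. M_x = 9  [2·M = A+B = (17, 6)+(1, 6)]
2. M_y = 6  [2·M = A+B = (17, 6)+(1, 6)]
   so M = (9, 6)
3. C_x = 20  [C = 2·N−B = 2·(21/2, 11/2)−(1, 6)]
4. C_y = 5  [C = 2·N−B = 2·(21/2, 11/2)−(1, 6)]
   so C = (20, 5)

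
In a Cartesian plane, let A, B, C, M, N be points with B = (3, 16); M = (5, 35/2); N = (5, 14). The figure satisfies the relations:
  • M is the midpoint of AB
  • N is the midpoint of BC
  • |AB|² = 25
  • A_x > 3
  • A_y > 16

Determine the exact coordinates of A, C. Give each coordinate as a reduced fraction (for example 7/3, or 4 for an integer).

A = (7, 19)
C = (7, 12)

1. A_x = 7  [A = 2·M−B = 2·(5, 35/2)−(3, 16)]
2. A_y = 19  [A = 2·M−B = 2·(5, 35/2)−(3, 16)]
   so A = (7, 19)
3. C_x = 7  [C = 2·N−B = 2·(5, 14)−(3, 16)]
4. C_y = 12  [C = 2·N−B = 2·(5, 14)−(3, 16)]
   so C = (7, 12)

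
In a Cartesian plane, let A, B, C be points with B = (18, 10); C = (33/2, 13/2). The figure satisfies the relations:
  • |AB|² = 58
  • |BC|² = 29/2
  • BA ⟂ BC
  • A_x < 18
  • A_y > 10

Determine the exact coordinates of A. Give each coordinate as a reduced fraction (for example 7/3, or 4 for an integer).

A = (11, 13)

1. A_x = 11  [[BA ⟂ BC ⇒ -3/2x-7/2y+62=0] ∩ [|A−(18, 10)|²=58]]
2. A_y = 13  [[BA ⟂ BC ⇒ -3/2x-7/2y+62=0] ∩ [|A−(18, 10)|²=58]]
   so A = (11, 13)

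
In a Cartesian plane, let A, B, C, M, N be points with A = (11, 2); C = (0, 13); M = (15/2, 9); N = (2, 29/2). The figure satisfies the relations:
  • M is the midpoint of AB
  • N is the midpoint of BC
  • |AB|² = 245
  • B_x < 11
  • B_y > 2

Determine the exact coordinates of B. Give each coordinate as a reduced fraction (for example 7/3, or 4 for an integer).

1. B_x = 4  [B = 2·M−A = 2·(15/2, 9)−(11, 2)]
2. B_y = 16  [B = 2·M−A = 2·(15/2, 9)−(11, 2)]
   so B = (4, 16)

B = (4, 16)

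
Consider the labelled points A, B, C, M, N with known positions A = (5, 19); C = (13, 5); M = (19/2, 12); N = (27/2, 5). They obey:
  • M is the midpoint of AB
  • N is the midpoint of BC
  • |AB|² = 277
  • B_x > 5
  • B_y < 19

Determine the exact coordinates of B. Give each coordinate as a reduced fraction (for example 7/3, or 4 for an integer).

B = (14, 5)

1. B_x = 14  [B = 2·M−A = 2·(19/2, 12)−(5, 19)]
2. B_y = 5  [B = 2·M−A = 2·(19/2, 12)−(5, 19)]
   so B = (14, 5)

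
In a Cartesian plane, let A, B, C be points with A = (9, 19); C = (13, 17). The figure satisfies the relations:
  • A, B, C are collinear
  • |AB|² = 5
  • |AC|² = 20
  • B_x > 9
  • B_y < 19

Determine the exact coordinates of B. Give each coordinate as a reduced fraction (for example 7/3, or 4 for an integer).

1. B_x = 11  [[A, B, C are collinear ⇒ -2x-4y+94=0] ∩ [|B−(9, 19)|²=5]]
2. B_y = 18  [[A, B, C are collinear ⇒ -2x-4y+94=0] ∩ [|B−(9, 19)|²=5]]
   so B = (11, 18)

B = (11, 18)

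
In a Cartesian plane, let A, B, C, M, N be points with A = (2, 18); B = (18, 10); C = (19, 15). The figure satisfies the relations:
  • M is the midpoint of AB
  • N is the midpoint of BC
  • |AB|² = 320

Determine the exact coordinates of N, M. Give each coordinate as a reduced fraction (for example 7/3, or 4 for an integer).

1. M_x = 10  [2·M = A+B = (2, 18)+(18, 10)]
2. M_y = 14  [2·M = A+B = (2, 18)+(18, 10)]
   so M = (10, 14)
3. N_x = 37/2  [2·N = B+C = (18, 10)+(19, 15)]
4. N_y = 25/2  [2·N = B+C = (18, 10)+(19, 15)]
   so N = (37/2, 25/2)

N = (37/2, 25/2)
M = (10, 14)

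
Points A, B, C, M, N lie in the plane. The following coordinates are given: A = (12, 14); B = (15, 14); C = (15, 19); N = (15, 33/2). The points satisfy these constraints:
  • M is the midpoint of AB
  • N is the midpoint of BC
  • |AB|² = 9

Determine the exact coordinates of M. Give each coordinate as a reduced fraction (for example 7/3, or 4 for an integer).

1. M_x = 27/2  [2·M = A+B = (12, 14)+(15, 14)]
2. M_y = 14  [2·M = A+B = (12, 14)+(15, 14)]
   so M = (27/2, 14)

M = (27/2, 14)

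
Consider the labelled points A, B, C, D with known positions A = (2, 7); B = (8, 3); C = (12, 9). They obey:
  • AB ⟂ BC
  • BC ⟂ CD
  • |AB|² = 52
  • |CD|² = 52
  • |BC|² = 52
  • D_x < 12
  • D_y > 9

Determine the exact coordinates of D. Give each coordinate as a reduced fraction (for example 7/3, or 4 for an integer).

D = (6, 13)

1. D_x = 6  [[BC ⟂ CD ⇒ 4x+6y-102=0] ∩ [|D−(12, 9)|²=52]]
2. D_y = 13  [[BC ⟂ CD ⇒ 4x+6y-102=0] ∩ [|D−(12, 9)|²=52]]
   so D = (6, 13)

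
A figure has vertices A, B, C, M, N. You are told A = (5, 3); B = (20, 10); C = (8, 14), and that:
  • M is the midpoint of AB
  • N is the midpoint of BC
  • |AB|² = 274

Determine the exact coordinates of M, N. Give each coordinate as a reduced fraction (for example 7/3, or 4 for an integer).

M = (25/2, 13/2)
N = (14, 12)

1. M_x = 25/2  [2·M = A+B = (5, 3)+(20, 10)]
2. M_y = 13/2  [2·M = A+B = (5, 3)+(20, 10)]
   so M = (25/2, 13/2)
3. N_x = 14  [2·N = B+C = (20, 10)+(8, 14)]
4. N_y = 12  [2·N = B+C = (20, 10)+(8, 14)]
   so N = (14, 12)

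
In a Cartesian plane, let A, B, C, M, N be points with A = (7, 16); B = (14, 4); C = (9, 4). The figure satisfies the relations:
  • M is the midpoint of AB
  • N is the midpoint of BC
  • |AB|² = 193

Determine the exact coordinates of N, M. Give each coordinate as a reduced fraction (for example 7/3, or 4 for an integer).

1. M_x = 21/2  [2·M = A+B = (7, 16)+(14, 4)]
2. M_y = 10  [2·M = A+B = (7, 16)+(14, 4)]
   so M = (21/2, 10)
3. N_x = 23/2  [2·N = B+C = (14, 4)+(9, 4)]
4. N_y = 4  [2·N = B+C = (14, 4)+(9, 4)]
   so N = (23/2, 4)

N = (23/2, 4)
M = (21/2, 10)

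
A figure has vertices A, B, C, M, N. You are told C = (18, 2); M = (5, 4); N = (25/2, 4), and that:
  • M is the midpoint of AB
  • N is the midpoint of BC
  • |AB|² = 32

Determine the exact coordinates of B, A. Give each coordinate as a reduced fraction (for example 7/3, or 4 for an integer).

1. B_x = 7  [B = 2·N−C = 2·(25/2, 4)−(18, 2)]
2. B_y = 6  [B = 2·N−C = 2·(25/2, 4)−(18, 2)]
   so B = (7, 6)
3. A_x = 3  [A = 2·M−B = 2·(5, 4)−(7, 6)]
4. A_y = 2  [A = 2·M−B = 2·(5, 4)−(7, 6)]
   so A = (3, 2)

B = (7, 6)
A = (3, 2)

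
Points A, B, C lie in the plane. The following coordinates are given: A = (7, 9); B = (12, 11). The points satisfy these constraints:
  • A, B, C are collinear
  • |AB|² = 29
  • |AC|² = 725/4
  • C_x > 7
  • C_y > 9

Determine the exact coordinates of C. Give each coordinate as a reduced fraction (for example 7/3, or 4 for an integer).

C = (39/2, 14)

1. C_x = 39/2  [[A, B, C are collinear ⇒ -2x+5y-31=0] ∩ [|C−(7, 9)|²=725/4]]
2. C_y = 14  [[A, B, C are collinear ⇒ -2x+5y-31=0] ∩ [|C−(7, 9)|²=725/4]]
   so C = (39/2, 14)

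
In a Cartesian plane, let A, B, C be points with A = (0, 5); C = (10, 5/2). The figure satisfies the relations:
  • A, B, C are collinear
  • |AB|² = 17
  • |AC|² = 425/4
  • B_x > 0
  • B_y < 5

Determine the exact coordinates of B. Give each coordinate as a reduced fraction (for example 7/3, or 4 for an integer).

B = (4, 4)

1. B_x = 4  [[A, B, C are collinear ⇒ -5/2x-10y+50=0] ∩ [|B−(0, 5)|²=17]]
2. B_y = 4  [[A, B, C are collinear ⇒ -5/2x-10y+50=0] ∩ [|B−(0, 5)|²=17]]
   so B = (4, 4)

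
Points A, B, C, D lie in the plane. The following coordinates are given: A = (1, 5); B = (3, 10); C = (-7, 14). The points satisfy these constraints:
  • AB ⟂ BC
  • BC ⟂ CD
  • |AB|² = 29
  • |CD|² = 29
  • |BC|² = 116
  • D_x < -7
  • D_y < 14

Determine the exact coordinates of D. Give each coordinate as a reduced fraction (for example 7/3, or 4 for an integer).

D = (-9, 9)

1. D_x = -9  [[BC ⟂ CD ⇒ -10x+4y-126=0] ∩ [|D−(-7, 14)|²=29]]
2. D_y = 9  [[BC ⟂ CD ⇒ -10x+4y-126=0] ∩ [|D−(-7, 14)|²=29]]
   so D = (-9, 9)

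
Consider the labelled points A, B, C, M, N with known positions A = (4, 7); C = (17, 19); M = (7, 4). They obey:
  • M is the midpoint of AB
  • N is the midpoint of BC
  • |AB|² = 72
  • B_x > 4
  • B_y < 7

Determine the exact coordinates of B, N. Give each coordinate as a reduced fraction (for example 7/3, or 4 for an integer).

1. B_x = 10  [B = 2·M−A = 2·(7, 4)−(4, 7)]
2. B_y = 1  [B = 2·M−A = 2·(7, 4)−(4, 7)]
   so B = (10, 1)
3. N_x = 27/2  [2·N = B+C = (10, 1)+(17, 19)]
4. N_y = 10  [2·N = B+C = (10, 1)+(17, 19)]
   so N = (27/2, 10)

B = (10, 1)
N = (27/2, 10)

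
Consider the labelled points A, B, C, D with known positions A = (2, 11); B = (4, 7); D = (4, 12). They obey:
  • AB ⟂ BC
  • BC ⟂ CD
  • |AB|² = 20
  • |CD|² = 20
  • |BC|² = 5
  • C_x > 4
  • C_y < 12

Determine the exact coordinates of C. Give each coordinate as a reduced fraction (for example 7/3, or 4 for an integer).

C = (6, 8)

1. C_x = 6  [[AB ⟂ BC ⇒ 2x-4y+20=0] ∩ [|C−(4, 12)|²=20]]
2. C_y = 8  [[AB ⟂ BC ⇒ 2x-4y+20=0] ∩ [|C−(4, 12)|²=20]]
   so C = (6, 8)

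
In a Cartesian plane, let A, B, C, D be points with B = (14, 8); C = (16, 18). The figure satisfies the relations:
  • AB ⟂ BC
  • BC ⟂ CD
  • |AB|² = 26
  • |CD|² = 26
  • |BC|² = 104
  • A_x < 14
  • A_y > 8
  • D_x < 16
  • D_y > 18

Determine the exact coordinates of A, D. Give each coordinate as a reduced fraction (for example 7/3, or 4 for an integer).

A = (9, 9)
D = (11, 19)

1. A_x = 9  [[AB ⟂ BC ⇒ -2x-10y+108=0] ∩ [|A−(14, 8)|²=26]]
2. A_y = 9  [[AB ⟂ BC ⇒ -2x-10y+108=0] ∩ [|A−(14, 8)|²=26]]
   so A = (9, 9)
3. D_x = 11  [[BC ⟂ CD ⇒ 2x+10y-212=0] ∩ [|D−(16, 18)|²=26]]
4. D_y = 19  [[BC ⟂ CD ⇒ 2x+10y-212=0] ∩ [|D−(16, 18)|²=26]]
   so D = (11, 19)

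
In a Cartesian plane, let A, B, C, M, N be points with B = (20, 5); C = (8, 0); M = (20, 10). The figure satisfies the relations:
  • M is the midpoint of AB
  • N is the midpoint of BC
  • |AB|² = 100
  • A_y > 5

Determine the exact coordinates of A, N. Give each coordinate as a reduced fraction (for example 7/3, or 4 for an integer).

A = (20, 15)
N = (14, 5/2)

1. A_x = 20  [A = 2·M−B = 2·(20, 10)−(20, 5)]
2. A_y = 15  [A = 2·M−B = 2·(20, 10)−(20, 5)]
   so A = (20, 15)
3. N_x = 14  [2·N = B+C = (20, 5)+(8, 0)]
4. N_y = 5/2  [2·N = B+C = (20, 5)+(8, 0)]
   so N = (14, 5/2)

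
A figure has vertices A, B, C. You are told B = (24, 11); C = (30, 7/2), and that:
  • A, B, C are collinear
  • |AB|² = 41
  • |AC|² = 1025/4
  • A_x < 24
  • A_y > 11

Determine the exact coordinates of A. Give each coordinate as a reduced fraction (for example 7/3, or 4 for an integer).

A = (20, 16)

1. A_x = 20  [[A, B, C are collinear ⇒ 15/2x+6y-246=0] ∩ [|A−(24, 11)|²=41]]
2. A_y = 16  [[A, B, C are collinear ⇒ 15/2x+6y-246=0] ∩ [|A−(24, 11)|²=41]]
   so A = (20, 16)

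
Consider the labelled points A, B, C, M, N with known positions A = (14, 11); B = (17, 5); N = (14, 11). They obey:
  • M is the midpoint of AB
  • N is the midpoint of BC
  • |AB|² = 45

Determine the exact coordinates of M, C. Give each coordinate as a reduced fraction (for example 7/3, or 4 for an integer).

1. M_x = 31/2  [2·M = A+B = (14, 11)+(17, 5)]
2. M_y = 8  [2·M = A+B = (14, 11)+(17, 5)]
   so M = (31/2, 8)
3. C_x = 11  [C = 2·N−B = 2·(14, 11)−(17, 5)]
4. C_y = 17  [C = 2·N−B = 2·(14, 11)−(17, 5)]
   so C = (11, 17)

M = (31/2, 8)
C = (11, 17)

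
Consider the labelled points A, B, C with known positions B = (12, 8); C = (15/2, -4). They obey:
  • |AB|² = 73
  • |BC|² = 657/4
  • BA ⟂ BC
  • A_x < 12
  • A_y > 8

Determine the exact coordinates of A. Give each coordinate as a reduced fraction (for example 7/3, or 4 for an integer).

A = (4, 11)

1. A_x = 4  [[BA ⟂ BC ⇒ -9/2x-12y+150=0] ∩ [|A−(12, 8)|²=73]]
2. A_y = 11  [[BA ⟂ BC ⇒ -9/2x-12y+150=0] ∩ [|A−(12, 8)|²=73]]
   so A = (4, 11)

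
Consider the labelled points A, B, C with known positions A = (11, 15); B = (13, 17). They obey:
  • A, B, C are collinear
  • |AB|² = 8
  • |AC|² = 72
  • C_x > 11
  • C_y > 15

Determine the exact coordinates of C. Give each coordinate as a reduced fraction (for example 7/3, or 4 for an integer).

1. C_x = 17  [[A, B, C are collinear ⇒ -2x+2y-8=0] ∩ [|C−(11, 15)|²=72]]
2. C_y = 21  [[A, B, C are collinear ⇒ -2x+2y-8=0] ∩ [|C−(11, 15)|²=72]]
   so C = (17, 21)

C = (17, 21)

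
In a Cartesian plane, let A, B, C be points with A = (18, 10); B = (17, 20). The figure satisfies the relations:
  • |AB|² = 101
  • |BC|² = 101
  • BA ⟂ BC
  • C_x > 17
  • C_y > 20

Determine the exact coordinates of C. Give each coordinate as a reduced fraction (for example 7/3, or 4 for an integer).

C = (27, 21)

1. C_x = 27  [[BA ⟂ BC ⇒ 1x-10y+183=0] ∩ [|C−(17, 20)|²=101]]
2. C_y = 21  [[BA ⟂ BC ⇒ 1x-10y+183=0] ∩ [|C−(17, 20)|²=101]]
   so C = (27, 21)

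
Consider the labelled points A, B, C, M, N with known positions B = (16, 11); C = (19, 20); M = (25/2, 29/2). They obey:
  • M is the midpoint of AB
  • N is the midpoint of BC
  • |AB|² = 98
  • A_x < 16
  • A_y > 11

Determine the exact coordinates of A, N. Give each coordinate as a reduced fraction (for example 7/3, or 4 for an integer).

A = (9, 18)
N = (35/2, 31/2)

1. A_x = 9  [A = 2·M−B = 2·(25/2, 29/2)−(16, 11)]
2. A_y = 18  [A = 2·M−B = 2·(25/2, 29/2)−(16, 11)]
   so A = (9, 18)
3. N_x = 35/2  [2·N = B+C = (16, 11)+(19, 20)]
4. N_y = 31/2  [2·N = B+C = (16, 11)+(19, 20)]
   so N = (35/2, 31/2)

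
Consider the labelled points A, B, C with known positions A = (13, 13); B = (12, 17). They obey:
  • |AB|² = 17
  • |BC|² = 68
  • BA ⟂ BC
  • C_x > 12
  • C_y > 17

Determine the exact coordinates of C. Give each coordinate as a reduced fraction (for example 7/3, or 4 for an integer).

1. C_x = 20  [[BA ⟂ BC ⇒ 1x-4y+56=0] ∩ [|C−(12, 17)|²=68]]
2. C_y = 19  [[BA ⟂ BC ⇒ 1x-4y+56=0] ∩ [|C−(12, 17)|²=68]]
   so C = (20, 19)

C = (20, 19)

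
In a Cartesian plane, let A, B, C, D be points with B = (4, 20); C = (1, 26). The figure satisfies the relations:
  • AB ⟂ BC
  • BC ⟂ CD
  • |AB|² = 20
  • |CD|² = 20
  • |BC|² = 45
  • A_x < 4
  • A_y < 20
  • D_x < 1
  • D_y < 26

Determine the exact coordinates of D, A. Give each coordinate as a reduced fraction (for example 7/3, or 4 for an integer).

1. D_x = -3  [[BC ⟂ CD ⇒ -3x+6y-153=0] ∩ [|D−(1, 26)|²=20]]
2. D_y = 24  [[BC ⟂ CD ⇒ -3x+6y-153=0] ∩ [|D−(1, 26)|²=20]]
   so D = (-3, 24)
3. A_x = 0  [[AB ⟂ BC ⇒ 3x-6y+108=0] ∩ [|A−(4, 20)|²=20]]
4. A_y = 18  [[AB ⟂ BC ⇒ 3x-6y+108=0] ∩ [|A−(4, 20)|²=20]]
   so A = (0, 18)

D = (-3, 24)
A = (0, 18)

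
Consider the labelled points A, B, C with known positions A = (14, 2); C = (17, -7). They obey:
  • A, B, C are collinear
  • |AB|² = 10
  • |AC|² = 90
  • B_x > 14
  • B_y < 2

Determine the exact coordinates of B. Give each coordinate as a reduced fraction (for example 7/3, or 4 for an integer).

B = (15, -1)

1. B_x = 15  [[A, B, C are collinear ⇒ -9x-3y+132=0] ∩ [|B−(14, 2)|²=10]]
2. B_y = -1  [[A, B, C are collinear ⇒ -9x-3y+132=0] ∩ [|B−(14, 2)|²=10]]
   so B = (15, -1)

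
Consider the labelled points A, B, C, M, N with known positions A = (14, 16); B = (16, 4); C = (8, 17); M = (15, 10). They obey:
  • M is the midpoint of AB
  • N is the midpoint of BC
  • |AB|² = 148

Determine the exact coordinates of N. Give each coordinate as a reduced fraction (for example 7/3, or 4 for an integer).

1. N_x = 12  [2·N = B+C = (16, 4)+(8, 17)]
2. N_y = 21/2  [2·N = B+C = (16, 4)+(8, 17)]
   so N = (12, 21/2)

N = (12, 21/2)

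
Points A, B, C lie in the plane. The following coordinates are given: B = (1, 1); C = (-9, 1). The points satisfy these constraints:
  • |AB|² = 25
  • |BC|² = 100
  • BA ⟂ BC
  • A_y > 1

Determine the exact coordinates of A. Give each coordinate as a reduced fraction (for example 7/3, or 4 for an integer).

1. A_x = 1  [[BA ⟂ BC ⇒ -10x+10=0] ∩ [|A−(1, 1)|²=25]]
2. A_y = 6  [[BA ⟂ BC ⇒ -10x+10=0] ∩ [|A−(1, 1)|²=25]]
   so A = (1, 6)

A = (1, 6)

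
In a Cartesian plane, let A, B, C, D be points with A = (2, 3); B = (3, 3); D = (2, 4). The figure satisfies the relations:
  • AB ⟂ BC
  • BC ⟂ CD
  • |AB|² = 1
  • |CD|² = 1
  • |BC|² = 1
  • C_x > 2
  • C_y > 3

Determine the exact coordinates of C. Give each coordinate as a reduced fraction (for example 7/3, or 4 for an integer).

C = (3, 4)

1. C_x = 3  [[AB ⟂ BC ⇒ 1x-3=0] ∩ [|C−(2, 4)|²=1]]
2. C_y = 4  [[AB ⟂ BC ⇒ 1x-3=0] ∩ [|C−(2, 4)|²=1]]
   so C = (3, 4)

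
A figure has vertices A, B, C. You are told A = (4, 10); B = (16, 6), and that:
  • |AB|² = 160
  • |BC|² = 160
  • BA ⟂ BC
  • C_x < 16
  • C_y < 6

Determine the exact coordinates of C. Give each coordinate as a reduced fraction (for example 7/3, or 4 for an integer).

C = (12, -6)

1. C_x = 12  [[BA ⟂ BC ⇒ -12x+4y+168=0] ∩ [|C−(16, 6)|²=160]]
2. C_y = -6  [[BA ⟂ BC ⇒ -12x+4y+168=0] ∩ [|C−(16, 6)|²=160]]
   so C = (12, -6)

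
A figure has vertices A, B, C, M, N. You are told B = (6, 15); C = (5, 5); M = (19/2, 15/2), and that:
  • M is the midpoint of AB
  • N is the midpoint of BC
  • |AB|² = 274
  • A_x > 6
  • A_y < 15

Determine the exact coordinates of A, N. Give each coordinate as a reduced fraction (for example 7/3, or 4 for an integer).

A = (13, 0)
N = (11/2, 10)

1. A_x = 13  [A = 2·M−B = 2·(19/2, 15/2)−(6, 15)]
2. A_y = 0  [A = 2·M−B = 2·(19/2, 15/2)−(6, 15)]
   so A = (13, 0)
3. N_x = 11/2  [2·N = B+C = (6, 15)+(5, 5)]
4. N_y = 10  [2·N = B+C = (6, 15)+(5, 5)]
   so N = (11/2, 10)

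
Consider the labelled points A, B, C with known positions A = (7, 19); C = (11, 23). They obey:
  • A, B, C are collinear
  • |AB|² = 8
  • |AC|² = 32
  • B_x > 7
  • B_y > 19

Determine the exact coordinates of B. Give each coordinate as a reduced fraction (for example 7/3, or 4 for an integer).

B = (9, 21)

1. B_x = 9  [[A, B, C are collinear ⇒ 4x-4y+48=0] ∩ [|B−(7, 19)|²=8]]
2. B_y = 21  [[A, B, C are collinear ⇒ 4x-4y+48=0] ∩ [|B−(7, 19)|²=8]]
   so B = (9, 21)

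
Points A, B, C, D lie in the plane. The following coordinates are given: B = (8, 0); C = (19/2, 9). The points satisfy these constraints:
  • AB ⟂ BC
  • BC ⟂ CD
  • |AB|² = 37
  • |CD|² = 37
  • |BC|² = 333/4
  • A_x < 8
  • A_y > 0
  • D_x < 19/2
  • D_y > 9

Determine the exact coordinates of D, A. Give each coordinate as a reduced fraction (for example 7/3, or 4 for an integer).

D = (7/2, 10)
A = (2, 1)

1. D_x = 7/2  [[BC ⟂ CD ⇒ 3/2x+9y-381/4=0] ∩ [|D−(19/2, 9)|²=37]]
2. D_y = 10  [[BC ⟂ CD ⇒ 3/2x+9y-381/4=0] ∩ [|D−(19/2, 9)|²=37]]
   so D = (7/2, 10)
3. A_x = 2  [[AB ⟂ BC ⇒ -3/2x-9y+12=0] ∩ [|A−(8, 0)|²=37]]
4. A_y = 1  [[AB ⟂ BC ⇒ -3/2x-9y+12=0] ∩ [|A−(8, 0)|²=37]]
   so A = (2, 1)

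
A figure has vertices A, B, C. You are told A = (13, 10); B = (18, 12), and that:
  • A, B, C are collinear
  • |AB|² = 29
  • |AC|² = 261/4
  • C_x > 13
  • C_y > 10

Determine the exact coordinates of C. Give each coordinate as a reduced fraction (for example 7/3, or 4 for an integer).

1. C_x = 41/2  [[A, B, C are collinear ⇒ -2x+5y-24=0] ∩ [|C−(13, 10)|²=261/4]]
2. C_y = 13  [[A, B, C are collinear ⇒ -2x+5y-24=0] ∩ [|C−(13, 10)|²=261/4]]
   so C = (41/2, 13)

C = (41/2, 13)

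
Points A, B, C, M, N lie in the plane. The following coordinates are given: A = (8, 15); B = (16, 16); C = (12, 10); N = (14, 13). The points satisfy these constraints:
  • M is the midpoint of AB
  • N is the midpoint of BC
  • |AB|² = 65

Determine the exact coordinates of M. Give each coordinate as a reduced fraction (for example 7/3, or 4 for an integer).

1. M_x = 12  [2·M = A+B = (8, 15)+(16, 16)]
2. M_y = 31/2  [2·M = A+B = (8, 15)+(16, 16)]
   so M = (12, 31/2)

M = (12, 31/2)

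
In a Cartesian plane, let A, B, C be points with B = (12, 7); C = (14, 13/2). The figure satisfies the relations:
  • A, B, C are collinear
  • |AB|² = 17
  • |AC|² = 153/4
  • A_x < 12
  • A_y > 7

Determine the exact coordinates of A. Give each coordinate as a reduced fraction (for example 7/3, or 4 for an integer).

1. A_x = 8  [[A, B, C are collinear ⇒ 1/2x+2y-20=0] ∩ [|A−(12, 7)|²=17]]
2. A_y = 8  [[A, B, C are collinear ⇒ 1/2x+2y-20=0] ∩ [|A−(12, 7)|²=17]]
   so A = (8, 8)

A = (8, 8)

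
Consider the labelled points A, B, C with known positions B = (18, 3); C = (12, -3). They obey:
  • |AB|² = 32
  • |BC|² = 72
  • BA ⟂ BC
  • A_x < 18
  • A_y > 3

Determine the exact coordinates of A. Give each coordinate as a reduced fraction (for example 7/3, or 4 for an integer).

1. A_x = 14  [[BA ⟂ BC ⇒ -6x-6y+126=0] ∩ [|A−(18, 3)|²=32]]
2. A_y = 7  [[BA ⟂ BC ⇒ -6x-6y+126=0] ∩ [|A−(18, 3)|²=32]]
   so A = (14, 7)

A = (14, 7)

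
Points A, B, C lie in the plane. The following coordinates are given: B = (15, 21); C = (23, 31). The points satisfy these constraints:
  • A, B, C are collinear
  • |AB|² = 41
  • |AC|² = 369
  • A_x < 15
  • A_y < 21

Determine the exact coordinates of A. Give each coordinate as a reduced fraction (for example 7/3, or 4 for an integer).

A = (11, 16)

1. A_x = 11  [[A, B, C are collinear ⇒ -10x+8y-18=0] ∩ [|A−(15, 21)|²=41]]
2. A_y = 16  [[A, B, C are collinear ⇒ -10x+8y-18=0] ∩ [|A−(15, 21)|²=41]]
   so A = (11, 16)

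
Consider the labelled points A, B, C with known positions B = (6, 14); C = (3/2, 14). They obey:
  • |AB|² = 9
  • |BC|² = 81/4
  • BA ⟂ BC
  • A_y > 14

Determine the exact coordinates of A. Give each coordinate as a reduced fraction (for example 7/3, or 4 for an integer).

A = (6, 17)

1. A_x = 6  [[BA ⟂ BC ⇒ -9/2x+27=0] ∩ [|A−(6, 14)|²=9]]
2. A_y = 17  [[BA ⟂ BC ⇒ -9/2x+27=0] ∩ [|A−(6, 14)|²=9]]
   so A = (6, 17)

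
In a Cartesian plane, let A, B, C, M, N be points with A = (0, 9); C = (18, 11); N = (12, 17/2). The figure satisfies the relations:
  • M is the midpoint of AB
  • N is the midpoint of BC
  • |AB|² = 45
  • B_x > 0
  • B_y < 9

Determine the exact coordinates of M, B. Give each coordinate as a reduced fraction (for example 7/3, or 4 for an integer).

M = (3, 15/2)
B = (6, 6)

1. B_x = 6  [B = 2·N−C = 2·(12, 17/2)−(18, 11)]
2. B_y = 6  [B = 2·N−C = 2·(12, 17/2)−(18, 11)]
   so B = (6, 6)
3. M_x = 3  [2·M = A+B = (0, 9)+(6, 6)]
4. M_y = 15/2  [2·M = A+B = (0, 9)+(6, 6)]
   so M = (3, 15/2)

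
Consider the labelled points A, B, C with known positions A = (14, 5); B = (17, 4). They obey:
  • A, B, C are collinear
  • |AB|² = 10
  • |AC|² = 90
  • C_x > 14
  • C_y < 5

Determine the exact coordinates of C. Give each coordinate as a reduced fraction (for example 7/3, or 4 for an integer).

C = (23, 2)

1. C_x = 23  [[A, B, C are collinear ⇒ 1x+3y-29=0] ∩ [|C−(14, 5)|²=90]]
2. C_y = 2  [[A, B, C are collinear ⇒ 1x+3y-29=0] ∩ [|C−(14, 5)|²=90]]
   so C = (23, 2)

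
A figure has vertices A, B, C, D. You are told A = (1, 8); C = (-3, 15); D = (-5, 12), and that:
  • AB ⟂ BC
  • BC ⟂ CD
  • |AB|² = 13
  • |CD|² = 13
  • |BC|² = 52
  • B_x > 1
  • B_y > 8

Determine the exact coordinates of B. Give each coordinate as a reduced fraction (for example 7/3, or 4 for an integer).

B = (3, 11)

1. B_x = 3  [[BC ⟂ CD ⇒ 2x+3y-39=0] ∩ [|B−(1, 8)|²=13]]
2. B_y = 11  [[BC ⟂ CD ⇒ 2x+3y-39=0] ∩ [|B−(1, 8)|²=13]]
   so B = (3, 11)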